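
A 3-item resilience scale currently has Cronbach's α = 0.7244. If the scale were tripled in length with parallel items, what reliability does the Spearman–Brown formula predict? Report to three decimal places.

predicted reliability = 0.887

Length factor m = 3
α' = m·α / (1 + (m−1)·α)
   = 3 × 0.7244 / (1 + (3 − 1) × 0.7244)
   = 2.1732 / 2.4488 = 0.887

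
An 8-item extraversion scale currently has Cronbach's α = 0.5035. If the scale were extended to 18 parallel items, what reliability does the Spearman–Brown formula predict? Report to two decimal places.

Length factor m = 18/8 = 2.2500
α' = m·α / (1 + (m−1)·α)
   = 18/8 × 0.5035 / (1 + (18/8 − 1) × 0.5035)
   = 1.1329 / 1.6294 = 0.70

predicted reliability = 0.70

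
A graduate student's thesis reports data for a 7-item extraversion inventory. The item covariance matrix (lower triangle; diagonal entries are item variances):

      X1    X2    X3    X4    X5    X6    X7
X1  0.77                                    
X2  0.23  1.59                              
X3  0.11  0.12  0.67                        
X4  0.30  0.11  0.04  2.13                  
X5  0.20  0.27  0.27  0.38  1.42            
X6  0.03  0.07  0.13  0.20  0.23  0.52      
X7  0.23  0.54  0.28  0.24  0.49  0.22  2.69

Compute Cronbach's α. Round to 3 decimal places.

sum of item variances = 0.77 + 1.59 + 0.67 + 2.13 + 1.42 + 0.52 + 2.69 = 9.79
Σ_{i<j} σ_ij = 4.69
σ²_T = 9.79 + 2 × 4.69 = 19.17
α = (k/(k−1))·(1 − sum of item variances/σ²_T) = (7/6)·(1 − 9.79/19.17) = 0.571

α = 0.571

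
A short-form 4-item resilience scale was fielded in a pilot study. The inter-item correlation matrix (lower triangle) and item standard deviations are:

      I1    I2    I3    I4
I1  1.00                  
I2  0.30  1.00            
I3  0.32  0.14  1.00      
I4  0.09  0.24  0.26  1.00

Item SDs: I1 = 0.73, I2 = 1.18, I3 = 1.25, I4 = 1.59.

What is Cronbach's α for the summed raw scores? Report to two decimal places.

Σσ²ᵢ = 0.73² + 1.18² + 1.25² + 1.59² = 6.0159
Covariances σ_ij = r_ij · s_i · s_j:
  σ(I1,I2) = 0.30 × 0.73 × 1.18 = 0.2584
  σ(I1,I3) = 0.32 × 0.73 × 1.25 = 0.2920
  σ(I1,I4) = 0.09 × 0.73 × 1.59 = 0.1045
  σ(I2,I3) = 0.14 × 1.18 × 1.25 = 0.2065
  σ(I2,I4) = 0.24 × 1.18 × 1.59 = 0.4503
  σ(I3,I4) = 0.26 × 1.25 × 1.59 = 0.5168
σ²_T = Σσ²ᵢ + 2·Σσ_ij = 6.0159 + 2 × 1.8285 = 9.6729
α = (4/3)·(1 − 6.0159/9.6729) = 0.50

α = 0.50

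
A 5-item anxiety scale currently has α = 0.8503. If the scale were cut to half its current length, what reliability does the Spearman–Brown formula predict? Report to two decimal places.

predicted reliability = 0.74

Length factor m = 1/2
α' = m·α / (1 − (1−m)·α)
   = 1/2 × 0.8503 / (1 − (1 − 1/2) × 0.8503)
   = 0.4251 / 0.5749 = 0.74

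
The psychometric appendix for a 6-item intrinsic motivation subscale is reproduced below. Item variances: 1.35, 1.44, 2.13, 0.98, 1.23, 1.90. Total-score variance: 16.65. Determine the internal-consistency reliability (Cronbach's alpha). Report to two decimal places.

Cronbach's alpha = 0.55

Σσᵢ² = 1.35 + 1.44 + 2.13 + 0.98 + 1.23 + 1.90 = 9.03
α = (k/(k−1))·(1 − Σσᵢ²/total variance) = (6/5)·(1 − 9.03/16.65) = 0.55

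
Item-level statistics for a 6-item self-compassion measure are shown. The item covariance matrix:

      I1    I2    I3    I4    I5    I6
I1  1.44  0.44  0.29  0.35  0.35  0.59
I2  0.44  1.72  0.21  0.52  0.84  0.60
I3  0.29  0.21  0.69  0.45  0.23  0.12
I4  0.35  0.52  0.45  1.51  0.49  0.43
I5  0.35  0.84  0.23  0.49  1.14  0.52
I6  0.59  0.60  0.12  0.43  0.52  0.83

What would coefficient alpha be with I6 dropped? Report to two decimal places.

Remaining items: I1, I2, I3, I4, I5 (k = 5).
Σσᵢ² = 1.44 + 1.72 + 0.69 + 1.51 + 1.14 = 6.50
Var(T) = 6.50 + 2 × 4.17 = 14.84
α (item deleted) = (5/4)·(1 − 6.50/14.84) = 0.70

coefficient alpha = 0.70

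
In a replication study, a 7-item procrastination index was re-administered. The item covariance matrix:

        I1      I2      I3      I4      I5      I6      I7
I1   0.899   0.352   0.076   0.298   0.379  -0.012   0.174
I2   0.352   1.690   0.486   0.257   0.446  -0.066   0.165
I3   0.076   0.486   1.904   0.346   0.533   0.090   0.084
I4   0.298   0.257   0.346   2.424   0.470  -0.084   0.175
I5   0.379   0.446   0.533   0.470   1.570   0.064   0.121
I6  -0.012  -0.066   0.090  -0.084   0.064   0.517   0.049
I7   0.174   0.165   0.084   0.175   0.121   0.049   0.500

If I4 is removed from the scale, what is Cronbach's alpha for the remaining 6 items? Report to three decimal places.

α = 0.545

Remaining items: I1, I2, I3, I5, I6, I7 (k = 6).
Σσ²ᵢ = 0.899 + 1.690 + 1.904 + 1.570 + 0.517 + 0.500 = 7.080
σ²_total = 7.080 + 2 × 2.941 = 12.962
α (item deleted) = (6/5)·(1 − 7.080/12.962) = 0.545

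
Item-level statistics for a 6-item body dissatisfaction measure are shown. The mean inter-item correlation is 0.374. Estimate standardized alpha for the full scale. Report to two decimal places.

Standardized α = k·r̄ / (1 + (k−1)·r̄) = 6 × 0.374 / (1 + 5 × 0.374)
  = 2.2440 / 2.8700 = 0.78

standardized alpha = 0.78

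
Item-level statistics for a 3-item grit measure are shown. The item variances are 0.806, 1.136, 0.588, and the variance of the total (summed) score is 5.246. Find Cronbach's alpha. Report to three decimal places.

sum of item variances = 0.806 + 1.136 + 0.588 = 2.530
α = (k/(k−1))·(1 − sum of item variances/σ²_T) = (3/2)·(1 − 2.530/5.246) = 0.777

α = 0.777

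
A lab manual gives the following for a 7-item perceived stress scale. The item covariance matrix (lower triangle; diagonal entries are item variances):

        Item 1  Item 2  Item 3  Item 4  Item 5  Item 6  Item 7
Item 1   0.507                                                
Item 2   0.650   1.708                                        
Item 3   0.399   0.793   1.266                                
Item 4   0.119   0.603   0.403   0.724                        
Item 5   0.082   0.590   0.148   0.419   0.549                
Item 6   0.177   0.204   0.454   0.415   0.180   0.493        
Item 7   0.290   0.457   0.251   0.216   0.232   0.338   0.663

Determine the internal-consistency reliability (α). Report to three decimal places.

α = 0.834

sum of item variances = 0.507 + 1.708 + 1.266 + 0.724 + 0.549 + 0.493 + 0.663 = 5.910
Sum of off-diagonal covariances = 7.420
σ²_T = 5.910 + 2 × 7.420 = 20.750
α = (k/(k−1))·(1 − sum of item variances/σ²_T) = (7/6)·(1 − 5.910/20.750) = 0.834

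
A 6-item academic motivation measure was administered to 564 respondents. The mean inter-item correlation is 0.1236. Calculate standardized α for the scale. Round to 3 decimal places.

standardized α = 0.458

Standardized α = k·r̄ / (1 + (k−1)·r̄) = 6 × 0.1236 / (1 + 5 × 0.1236)
  = 0.7416 / 1.6180 = 0.458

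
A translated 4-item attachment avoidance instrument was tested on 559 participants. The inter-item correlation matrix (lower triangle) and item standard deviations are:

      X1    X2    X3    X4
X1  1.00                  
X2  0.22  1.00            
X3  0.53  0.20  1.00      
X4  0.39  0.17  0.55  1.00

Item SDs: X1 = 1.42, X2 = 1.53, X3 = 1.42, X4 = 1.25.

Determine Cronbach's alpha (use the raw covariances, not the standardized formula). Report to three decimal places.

Σσ²ᵢ = 1.42² + 1.53² + 1.42² + 1.25² = 7.9362
Covariances σ_ij = r_ij · s_i · s_j:
  σ(X1,X2) = 0.22 × 1.42 × 1.53 = 0.4780
  σ(X1,X3) = 0.53 × 1.42 × 1.42 = 1.0687
  σ(X1,X4) = 0.39 × 1.42 × 1.25 = 0.6922
  σ(X2,X3) = 0.20 × 1.53 × 1.42 = 0.4345
  σ(X2,X4) = 0.17 × 1.53 × 1.25 = 0.3251
  σ(X3,X4) = 0.55 × 1.42 × 1.25 = 0.9763
σ²_T = Σσ²ᵢ + 2·Σσ_ij = 7.9362 + 2 × 3.9748 = 15.8858
α = (4/3)·(1 − 7.9362/15.8858) = 0.667

α = 0.667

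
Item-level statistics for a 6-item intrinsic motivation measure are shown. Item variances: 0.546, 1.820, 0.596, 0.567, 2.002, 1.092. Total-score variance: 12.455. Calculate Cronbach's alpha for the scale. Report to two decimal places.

Cronbach's alpha = 0.56

Σσᵢ² = 0.546 + 1.820 + 0.596 + 0.567 + 2.002 + 1.092 = 6.623
α = (k/(k−1))·(1 − Σσᵢ²/total variance) = (6/5)·(1 − 6.623/12.455) = 0.56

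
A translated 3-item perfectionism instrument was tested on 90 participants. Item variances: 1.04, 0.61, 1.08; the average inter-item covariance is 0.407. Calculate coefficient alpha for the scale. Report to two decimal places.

sum of item variances = 1.04 + 0.61 + 1.08 = 2.73
Sum of the 3 distinct covariances = 3 × 0.407 = 1.221
total variance = sum of item variances + 2·Σcov = 2.73 + 2 × 1.221 = 5.172
α = (3/2)·(1 − 2.73/5.172) = 0.71

α = 0.71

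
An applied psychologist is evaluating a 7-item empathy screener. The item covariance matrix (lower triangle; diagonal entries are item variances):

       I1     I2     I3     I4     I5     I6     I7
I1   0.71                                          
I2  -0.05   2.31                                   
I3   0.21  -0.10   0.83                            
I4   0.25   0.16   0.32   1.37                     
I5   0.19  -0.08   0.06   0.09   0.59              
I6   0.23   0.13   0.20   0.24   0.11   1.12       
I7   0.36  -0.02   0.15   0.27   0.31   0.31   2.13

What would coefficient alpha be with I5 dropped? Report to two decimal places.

coefficient alpha = 0.46

Remaining items: I1, I2, I3, I4, I6, I7 (k = 6).
Σσ²ᵢ = 0.71 + 2.31 + 0.83 + 1.37 + 1.12 + 2.13 = 8.47
σ²_total = 8.47 + 2 × 2.66 = 13.79
α (item deleted) = (6/5)·(1 − 8.47/13.79) = 0.46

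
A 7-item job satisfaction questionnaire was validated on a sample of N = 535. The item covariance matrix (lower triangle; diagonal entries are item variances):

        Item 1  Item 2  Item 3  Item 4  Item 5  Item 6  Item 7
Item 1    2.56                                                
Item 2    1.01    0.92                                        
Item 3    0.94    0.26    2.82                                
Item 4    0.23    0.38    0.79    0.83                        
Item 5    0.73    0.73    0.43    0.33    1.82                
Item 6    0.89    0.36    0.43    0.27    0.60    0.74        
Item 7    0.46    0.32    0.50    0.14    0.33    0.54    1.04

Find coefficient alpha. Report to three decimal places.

α = 0.776

sum of item variances = 2.56 + 0.92 + 2.82 + 0.83 + 1.82 + 0.74 + 1.04 = 10.73
Sum of the distinct covariances = 10.67
total variance = 10.73 + 2 × 10.67 = 32.07
α = (k/(k−1))·(1 − sum of item variances/total variance) = (7/6)·(1 − 10.73/32.07) = 0.776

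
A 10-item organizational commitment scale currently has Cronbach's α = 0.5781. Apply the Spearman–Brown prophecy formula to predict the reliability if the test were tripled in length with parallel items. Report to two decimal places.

Length factor m = 3
α' = m·α / (1 + (m−1)·α)
   = 3 × 0.5781 / (1 + (3 − 1) × 0.5781)
   = 1.7343 / 2.1562 = 0.80

predicted reliability = 0.80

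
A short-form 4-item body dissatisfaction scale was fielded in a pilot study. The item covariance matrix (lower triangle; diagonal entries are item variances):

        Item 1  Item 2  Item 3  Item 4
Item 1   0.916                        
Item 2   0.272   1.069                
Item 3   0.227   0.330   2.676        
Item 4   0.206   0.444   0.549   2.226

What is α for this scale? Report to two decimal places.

Σσ²ᵢ = 0.916 + 1.069 + 2.676 + 2.226 = 6.887
Σ_{i<j} σ_ij = 2.028
σ²_T = 6.887 + 2 × 2.028 = 10.943
α = (k/(k−1))·(1 − Σσ²ᵢ/σ²_T) = (4/3)·(1 − 6.887/10.943) = 0.49

α = 0.49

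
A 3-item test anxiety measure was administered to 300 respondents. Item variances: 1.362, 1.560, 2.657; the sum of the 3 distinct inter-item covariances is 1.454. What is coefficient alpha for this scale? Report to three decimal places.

α = 0.514

Σσ²ᵢ = 1.362 + 1.560 + 2.657 = 5.579
Sum of distinct covariances = 1.454
σ²_T = Σσ²ᵢ + 2·Σcov = 5.579 + 2 × 1.454 = 8.487
α = (3/2)·(1 − 5.579/8.487) = 0.514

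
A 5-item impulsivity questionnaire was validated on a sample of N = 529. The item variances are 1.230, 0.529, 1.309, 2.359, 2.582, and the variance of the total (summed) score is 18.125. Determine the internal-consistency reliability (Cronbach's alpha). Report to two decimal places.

Σσ²ᵢ = 1.230 + 0.529 + 1.309 + 2.359 + 2.582 = 8.009
α = (k/(k−1))·(1 − Σσ²ᵢ/σ²_T) = (5/4)·(1 − 8.009/18.125) = 0.70

α = 0.70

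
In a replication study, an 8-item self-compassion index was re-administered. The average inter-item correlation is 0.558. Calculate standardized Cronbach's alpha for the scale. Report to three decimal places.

α = 0.910

Standardized α = k·r̄ / (1 + (k−1)·r̄) = 8 × 0.558 / (1 + 7 × 0.558)
  = 4.4640 / 4.9060 = 0.910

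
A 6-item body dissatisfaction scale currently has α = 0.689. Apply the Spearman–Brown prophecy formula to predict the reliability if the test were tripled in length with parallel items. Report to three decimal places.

predicted reliability = 0.869

Length factor m = 3
α' = m·α / (1 + (m−1)·α)
   = 3 × 0.689 / (1 + (3 − 1) × 0.689)
   = 2.0670 / 2.3780 = 0.869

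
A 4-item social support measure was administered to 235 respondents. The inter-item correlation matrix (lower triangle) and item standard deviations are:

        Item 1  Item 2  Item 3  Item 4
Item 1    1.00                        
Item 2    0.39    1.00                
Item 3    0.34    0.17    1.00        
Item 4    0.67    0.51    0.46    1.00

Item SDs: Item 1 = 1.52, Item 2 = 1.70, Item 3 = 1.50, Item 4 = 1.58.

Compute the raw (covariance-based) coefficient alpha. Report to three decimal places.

Σσ²ᵢ = 1.52² + 1.70² + 1.50² + 1.58² = 9.9468
Covariances σ_ij = r_ij · s_i · s_j:
  σ(Item 1,Item 2) = 0.39 × 1.52 × 1.70 = 1.0078
  σ(Item 1,Item 3) = 0.34 × 1.52 × 1.50 = 0.7752
  σ(Item 1,Item 4) = 0.67 × 1.52 × 1.58 = 1.6091
  σ(Item 2,Item 3) = 0.17 × 1.70 × 1.50 = 0.4335
  σ(Item 2,Item 4) = 0.51 × 1.70 × 1.58 = 1.3699
  σ(Item 3,Item 4) = 0.46 × 1.50 × 1.58 = 1.0902
σ²_T = Σσ²ᵢ + 2·Σσ_ij = 9.9468 + 2 × 6.2857 = 22.5182
α = (4/3)·(1 − 9.9468/22.5182) = 0.744

α = 0.744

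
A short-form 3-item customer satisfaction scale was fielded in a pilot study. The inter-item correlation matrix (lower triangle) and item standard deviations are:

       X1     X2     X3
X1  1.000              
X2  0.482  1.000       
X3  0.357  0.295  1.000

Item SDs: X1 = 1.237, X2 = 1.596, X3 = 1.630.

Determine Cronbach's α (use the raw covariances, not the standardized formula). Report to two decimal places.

Σσ²ᵢ = 1.237² + 1.596² + 1.630² = 6.7343
Covariances σ_ij = r_ij · s_i · s_j:
  σ(X1,X2) = 0.482 × 1.237 × 1.596 = 0.9516
  σ(X1,X3) = 0.357 × 1.237 × 1.630 = 0.7198
  σ(X2,X3) = 0.295 × 1.596 × 1.630 = 0.7674
σ²_T = Σσ²ᵢ + 2·Σσ_ij = 6.7343 + 2 × 2.4388 = 11.6119
α = (3/2)·(1 − 6.7343/11.6119) = 0.63

Cronbach's α = 0.63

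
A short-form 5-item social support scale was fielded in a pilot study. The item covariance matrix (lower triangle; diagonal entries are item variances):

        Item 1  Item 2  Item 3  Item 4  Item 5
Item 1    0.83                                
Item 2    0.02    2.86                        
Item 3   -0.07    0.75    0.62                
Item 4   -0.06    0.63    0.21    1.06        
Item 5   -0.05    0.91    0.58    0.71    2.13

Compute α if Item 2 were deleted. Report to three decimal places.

α = 0.484

Remaining items: Item 1, Item 3, Item 4, Item 5 (k = 4).
ΣVar(i) = 0.83 + 0.62 + 1.06 + 2.13 = 4.64
total variance = 4.64 + 2 × 1.32 = 7.28
α (item deleted) = (4/3)·(1 − 4.64/7.28) = 0.484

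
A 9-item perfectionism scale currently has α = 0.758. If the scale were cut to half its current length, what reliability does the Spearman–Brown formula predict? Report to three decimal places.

Length factor m = 1/2
α' = m·α / (1 − (1−m)·α)
   = 1/2 × 0.758 / (1 − (1 − 1/2) × 0.758)
   = 0.3790 / 0.6210 = 0.610

predicted reliability = 0.610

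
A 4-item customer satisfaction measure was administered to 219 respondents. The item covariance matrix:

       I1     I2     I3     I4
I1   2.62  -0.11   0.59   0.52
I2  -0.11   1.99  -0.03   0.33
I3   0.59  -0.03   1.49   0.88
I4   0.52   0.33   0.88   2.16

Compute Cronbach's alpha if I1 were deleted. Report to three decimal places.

Cronbach's alpha = 0.443

Remaining items: I2, I3, I4 (k = 3).
sum of item variances = 1.99 + 1.49 + 2.16 = 5.64
σ²_total = 5.64 + 2 × 1.18 = 8.00
α (item deleted) = (3/2)·(1 − 5.64/8.00) = 0.443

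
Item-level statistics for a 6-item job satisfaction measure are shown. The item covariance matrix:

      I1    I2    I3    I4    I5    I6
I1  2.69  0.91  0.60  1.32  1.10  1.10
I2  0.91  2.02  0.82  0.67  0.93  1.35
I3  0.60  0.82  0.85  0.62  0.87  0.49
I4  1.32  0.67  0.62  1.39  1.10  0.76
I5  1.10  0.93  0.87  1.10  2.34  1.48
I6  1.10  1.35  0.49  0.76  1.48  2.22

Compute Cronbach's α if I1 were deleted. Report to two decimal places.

α = 0.84

Remaining items: I2, I3, I4, I5, I6 (k = 5).
ΣVar(i) = 2.02 + 0.85 + 1.39 + 2.34 + 2.22 = 8.82
total variance = 8.82 + 2 × 9.09 = 27.00
α (item deleted) = (5/4)·(1 − 8.82/27.00) = 0.84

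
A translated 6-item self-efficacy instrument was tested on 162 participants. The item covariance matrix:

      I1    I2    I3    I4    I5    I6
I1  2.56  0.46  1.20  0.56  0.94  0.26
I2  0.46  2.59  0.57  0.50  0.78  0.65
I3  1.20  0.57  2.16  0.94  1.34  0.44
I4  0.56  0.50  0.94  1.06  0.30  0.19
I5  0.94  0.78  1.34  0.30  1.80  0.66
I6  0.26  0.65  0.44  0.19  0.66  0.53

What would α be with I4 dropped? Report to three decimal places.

α = 0.753

Remaining items: I1, I2, I3, I5, I6 (k = 5).
Σσᵢ² = 2.56 + 2.59 + 2.16 + 1.80 + 0.53 = 9.64
total variance = 9.64 + 2 × 7.30 = 24.24
α (item deleted) = (5/4)·(1 − 9.64/24.24) = 0.753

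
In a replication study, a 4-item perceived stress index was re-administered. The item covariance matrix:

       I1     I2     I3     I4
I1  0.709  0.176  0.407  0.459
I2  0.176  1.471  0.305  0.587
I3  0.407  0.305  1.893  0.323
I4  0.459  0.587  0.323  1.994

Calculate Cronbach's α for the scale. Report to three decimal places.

sum of item variances = 0.709 + 1.471 + 1.893 + 1.994 = 6.067
Σ_{i<j} σ_ij = 2.257
total variance = 6.067 + 2 × 2.257 = 10.581
α = (k/(k−1))·(1 − sum of item variances/total variance) = (4/3)·(1 − 6.067/10.581) = 0.569

α = 0.569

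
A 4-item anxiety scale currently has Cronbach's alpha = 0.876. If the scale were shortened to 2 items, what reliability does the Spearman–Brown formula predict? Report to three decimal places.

predicted reliability = 0.779

Length factor m = 2/4 = 0.5000
α' = m·α / (1 − (1−m)·α)
   = 2/4 × 0.876 / (1 − (1 − 2/4) × 0.876)
   = 0.4380 / 0.5620 = 0.779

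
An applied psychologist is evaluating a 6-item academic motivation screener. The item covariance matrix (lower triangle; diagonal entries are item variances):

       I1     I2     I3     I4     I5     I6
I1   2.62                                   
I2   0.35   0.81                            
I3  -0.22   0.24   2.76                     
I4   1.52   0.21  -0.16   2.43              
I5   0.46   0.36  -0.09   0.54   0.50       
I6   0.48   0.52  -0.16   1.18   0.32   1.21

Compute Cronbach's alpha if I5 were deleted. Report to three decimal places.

α = 0.558

Remaining items: I1, I2, I3, I4, I6 (k = 5).
ΣVar(i) = 2.62 + 0.81 + 2.76 + 2.43 + 1.21 = 9.83
total variance = 9.83 + 2 × 3.96 = 17.75
α (item deleted) = (5/4)·(1 − 9.83/17.75) = 0.558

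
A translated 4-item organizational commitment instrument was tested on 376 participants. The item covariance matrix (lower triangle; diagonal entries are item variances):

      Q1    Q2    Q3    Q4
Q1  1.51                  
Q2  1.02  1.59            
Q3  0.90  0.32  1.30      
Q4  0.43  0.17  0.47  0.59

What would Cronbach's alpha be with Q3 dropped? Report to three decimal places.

Cronbach's alpha = 0.701

Remaining items: Q1, Q2, Q4 (k = 3).
Σσᵢ² = 1.51 + 1.59 + 0.59 = 3.69
Var(T) = 3.69 + 2 × 1.62 = 6.93
α (item deleted) = (3/2)·(1 − 3.69/6.93) = 0.701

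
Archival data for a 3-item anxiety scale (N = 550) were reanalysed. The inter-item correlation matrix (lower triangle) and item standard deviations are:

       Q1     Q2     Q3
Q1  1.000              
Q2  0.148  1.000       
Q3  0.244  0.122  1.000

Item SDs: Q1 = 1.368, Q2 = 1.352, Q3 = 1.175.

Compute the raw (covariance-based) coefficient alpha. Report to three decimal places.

Σσ²ᵢ = 1.368² + 1.352² + 1.175² = 5.0800
Covariances σ_ij = r_ij · s_i · s_j:
  σ(Q1,Q2) = 0.148 × 1.368 × 1.352 = 0.2737
  σ(Q1,Q3) = 0.244 × 1.368 × 1.175 = 0.3922
  σ(Q2,Q3) = 0.122 × 1.352 × 1.175 = 0.1938
σ²_T = Σσ²ᵢ + 2·Σσ_ij = 5.0800 + 2 × 0.8597 = 6.7994
α = (3/2)·(1 − 5.0800/6.7994) = 0.379

α = 0.379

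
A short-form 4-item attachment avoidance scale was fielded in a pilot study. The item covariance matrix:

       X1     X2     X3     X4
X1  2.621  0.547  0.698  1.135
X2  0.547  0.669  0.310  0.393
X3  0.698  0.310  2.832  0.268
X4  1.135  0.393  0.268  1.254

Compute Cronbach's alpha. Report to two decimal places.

ΣVar(i) = 2.621 + 0.669 + 2.832 + 1.254 = 7.376
Sum of off-diagonal covariances = 3.351
σ²_T = 7.376 + 2 × 3.351 = 14.078
α = (k/(k−1))·(1 − ΣVar(i)/σ²_T) = (4/3)·(1 − 7.376/14.078) = 0.63

Cronbach's alpha = 0.63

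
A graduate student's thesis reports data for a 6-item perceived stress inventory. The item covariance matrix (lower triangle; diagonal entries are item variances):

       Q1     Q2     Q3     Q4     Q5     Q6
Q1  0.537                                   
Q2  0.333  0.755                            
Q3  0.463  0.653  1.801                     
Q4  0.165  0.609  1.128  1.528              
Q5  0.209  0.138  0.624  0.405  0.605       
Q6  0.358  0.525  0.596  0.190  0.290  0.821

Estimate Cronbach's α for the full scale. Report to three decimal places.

α = 0.826

Σσ²ᵢ = 0.537 + 0.755 + 1.801 + 1.528 + 0.605 + 0.821 = 6.047
Σ_{i<j} σ_ij = 6.686
total variance = 6.047 + 2 × 6.686 = 19.419
α = (k/(k−1))·(1 − Σσ²ᵢ/total variance) = (6/5)·(1 − 6.047/19.419) = 0.826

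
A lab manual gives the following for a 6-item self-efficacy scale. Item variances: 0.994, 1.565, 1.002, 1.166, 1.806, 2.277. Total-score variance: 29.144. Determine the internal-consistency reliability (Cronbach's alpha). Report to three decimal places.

Σσ²ᵢ = 0.994 + 1.565 + 1.002 + 1.166 + 1.806 + 2.277 = 8.810
α = (k/(k−1))·(1 − Σσ²ᵢ/σ²_total) = (6/5)·(1 − 8.810/29.144) = 0.837

α = 0.837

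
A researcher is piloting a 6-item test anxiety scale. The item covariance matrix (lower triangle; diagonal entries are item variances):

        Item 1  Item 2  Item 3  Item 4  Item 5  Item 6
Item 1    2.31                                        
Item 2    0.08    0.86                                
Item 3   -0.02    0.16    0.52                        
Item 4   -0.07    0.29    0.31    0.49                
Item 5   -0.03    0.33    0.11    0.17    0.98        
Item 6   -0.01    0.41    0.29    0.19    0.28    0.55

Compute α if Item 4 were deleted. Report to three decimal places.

α = 0.475

Remaining items: Item 1, Item 2, Item 3, Item 5, Item 6 (k = 5).
sum of item variances = 2.31 + 0.86 + 0.52 + 0.98 + 0.55 = 5.22
Var(T) = 5.22 + 2 × 1.60 = 8.42
α (item deleted) = (5/4)·(1 − 5.22/8.42) = 0.475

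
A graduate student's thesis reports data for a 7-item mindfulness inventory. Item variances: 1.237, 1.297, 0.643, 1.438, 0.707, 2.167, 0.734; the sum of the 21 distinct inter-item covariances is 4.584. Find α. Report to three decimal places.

α = 0.615

Σσ²ᵢ = 1.237 + 1.297 + 0.643 + 1.438 + 0.707 + 2.167 + 0.734 = 8.223
Sum of distinct covariances = 4.584
total variance = Σσ²ᵢ + 2·Σcov = 8.223 + 2 × 4.584 = 17.391
α = (7/6)·(1 − 8.223/17.391) = 0.615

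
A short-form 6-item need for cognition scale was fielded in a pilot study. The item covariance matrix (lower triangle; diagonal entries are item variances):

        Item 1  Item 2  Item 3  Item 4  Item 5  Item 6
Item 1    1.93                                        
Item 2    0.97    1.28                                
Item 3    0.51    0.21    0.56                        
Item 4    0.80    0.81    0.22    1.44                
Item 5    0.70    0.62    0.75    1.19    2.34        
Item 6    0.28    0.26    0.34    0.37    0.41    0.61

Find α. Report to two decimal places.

ΣVar(i) = 1.93 + 1.28 + 0.56 + 1.44 + 2.34 + 0.61 = 8.16
Sum of off-diagonal covariances = 8.44
σ²_total = 8.16 + 2 × 8.44 = 25.04
α = (k/(k−1))·(1 − ΣVar(i)/σ²_total) = (6/5)·(1 − 8.16/25.04) = 0.81

α = 0.81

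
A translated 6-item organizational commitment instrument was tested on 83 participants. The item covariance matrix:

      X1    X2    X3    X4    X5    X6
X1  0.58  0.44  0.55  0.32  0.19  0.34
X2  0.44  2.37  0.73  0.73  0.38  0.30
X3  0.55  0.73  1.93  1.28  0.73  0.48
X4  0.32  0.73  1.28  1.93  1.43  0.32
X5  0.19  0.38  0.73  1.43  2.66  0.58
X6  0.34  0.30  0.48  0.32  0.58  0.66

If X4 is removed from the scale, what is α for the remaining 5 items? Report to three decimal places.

α = 0.669

Remaining items: X1, X2, X3, X5, X6 (k = 5).
Σσ²ᵢ = 0.58 + 2.37 + 1.93 + 2.66 + 0.66 = 8.20
σ²_total = 8.20 + 2 × 4.72 = 17.64
α (item deleted) = (5/4)·(1 − 8.20/17.64) = 0.669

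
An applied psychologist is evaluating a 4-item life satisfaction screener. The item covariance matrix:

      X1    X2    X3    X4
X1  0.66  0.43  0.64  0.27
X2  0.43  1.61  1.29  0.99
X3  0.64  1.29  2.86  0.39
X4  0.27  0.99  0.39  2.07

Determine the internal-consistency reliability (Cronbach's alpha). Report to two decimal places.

ΣVar(i) = 0.66 + 1.61 + 2.86 + 2.07 = 7.20
Sum of the distinct covariances = 4.01
σ²_T = 7.20 + 2 × 4.01 = 15.22
α = (k/(k−1))·(1 − ΣVar(i)/σ²_T) = (4/3)·(1 − 7.20/15.22) = 0.70

α = 0.70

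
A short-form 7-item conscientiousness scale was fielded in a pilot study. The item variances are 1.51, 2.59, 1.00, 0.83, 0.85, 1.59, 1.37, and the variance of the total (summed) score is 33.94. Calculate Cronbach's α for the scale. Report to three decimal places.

α = 0.832

sum of item variances = 1.51 + 2.59 + 1.00 + 0.83 + 0.85 + 1.59 + 1.37 = 9.74
α = (k/(k−1))·(1 − sum of item variances/total variance) = (7/6)·(1 − 9.74/33.94) = 0.832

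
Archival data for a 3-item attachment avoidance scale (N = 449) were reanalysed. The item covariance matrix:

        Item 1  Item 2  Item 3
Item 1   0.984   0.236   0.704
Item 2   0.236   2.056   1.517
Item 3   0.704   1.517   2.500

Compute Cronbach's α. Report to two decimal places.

Σσ²ᵢ = 0.984 + 2.056 + 2.500 = 5.540
Σ_{i<j} σ_ij = 2.457
total variance = 5.540 + 2 × 2.457 = 10.454
α = (k/(k−1))·(1 − Σσ²ᵢ/total variance) = (3/2)·(1 − 5.540/10.454) = 0.71

Cronbach's α = 0.71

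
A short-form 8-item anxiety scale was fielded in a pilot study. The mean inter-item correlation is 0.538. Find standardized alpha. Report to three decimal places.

standardized alpha = 0.903

Standardized α = k·r̄ / (1 + (k−1)·r̄) = 8 × 0.538 / (1 + 7 × 0.538)
  = 4.3040 / 4.7660 = 0.903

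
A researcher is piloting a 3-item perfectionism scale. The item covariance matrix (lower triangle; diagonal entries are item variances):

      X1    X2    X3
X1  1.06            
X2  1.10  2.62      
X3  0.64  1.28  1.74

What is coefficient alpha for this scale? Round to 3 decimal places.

α = 0.791

Σσ²ᵢ = 1.06 + 2.62 + 1.74 = 5.42
Sum of off-diagonal covariances = 3.02
total variance = 5.42 + 2 × 3.02 = 11.46
α = (k/(k−1))·(1 − Σσ²ᵢ/total variance) = (3/2)·(1 − 5.42/11.46) = 0.791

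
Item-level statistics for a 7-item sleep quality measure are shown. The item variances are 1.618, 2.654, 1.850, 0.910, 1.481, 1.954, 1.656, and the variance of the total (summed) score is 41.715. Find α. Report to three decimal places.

ΣVar(i) = 1.618 + 2.654 + 1.850 + 0.910 + 1.481 + 1.954 + 1.656 = 12.123
α = (k/(k−1))·(1 − ΣVar(i)/σ²_total) = (7/6)·(1 − 12.123/41.715) = 0.828

α = 0.828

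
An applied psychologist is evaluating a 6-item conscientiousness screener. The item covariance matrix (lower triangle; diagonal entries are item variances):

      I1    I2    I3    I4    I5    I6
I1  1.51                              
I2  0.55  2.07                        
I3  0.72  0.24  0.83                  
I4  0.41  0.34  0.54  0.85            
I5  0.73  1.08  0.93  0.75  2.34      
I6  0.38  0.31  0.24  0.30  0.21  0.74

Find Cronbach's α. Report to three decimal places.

Cronbach's α = 0.779

Σσᵢ² = 1.51 + 2.07 + 0.83 + 0.85 + 2.34 + 0.74 = 8.34
Σ_{i<j} σ_ij = 7.73
Var(T) = 8.34 + 2 × 7.73 = 23.80
α = (k/(k−1))·(1 − Σσᵢ²/Var(T)) = (6/5)·(1 − 8.34/23.80) = 0.779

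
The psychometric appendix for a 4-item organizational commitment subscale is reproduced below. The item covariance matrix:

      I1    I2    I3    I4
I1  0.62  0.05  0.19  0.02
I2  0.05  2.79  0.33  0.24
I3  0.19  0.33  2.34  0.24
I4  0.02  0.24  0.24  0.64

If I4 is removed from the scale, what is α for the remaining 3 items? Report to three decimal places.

α = 0.248

Remaining items: I1, I2, I3 (k = 3).
Σσᵢ² = 0.62 + 2.79 + 2.34 = 5.75
σ²_total = 5.75 + 2 × 0.57 = 6.89
α (item deleted) = (3/2)·(1 − 5.75/6.89) = 0.248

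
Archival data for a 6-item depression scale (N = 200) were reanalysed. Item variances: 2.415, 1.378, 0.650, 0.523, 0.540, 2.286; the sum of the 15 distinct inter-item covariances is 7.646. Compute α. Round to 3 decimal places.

ΣVar(i) = 2.415 + 1.378 + 0.650 + 0.523 + 0.540 + 2.286 = 7.792
Sum of distinct covariances = 7.646
σ²_total = ΣVar(i) + 2·Σcov = 7.792 + 2 × 7.646 = 23.084
α = (6/5)·(1 − 7.792/23.084) = 0.795

α = 0.795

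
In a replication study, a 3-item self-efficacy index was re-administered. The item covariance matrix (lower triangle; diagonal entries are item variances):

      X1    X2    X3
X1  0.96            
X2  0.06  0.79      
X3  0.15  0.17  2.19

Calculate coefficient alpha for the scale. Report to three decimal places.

Σσ²ᵢ = 0.96 + 0.79 + 2.19 = 3.94
Σ_{i<j} σ_ij = 0.38
Var(T) = 3.94 + 2 × 0.38 = 4.70
α = (k/(k−1))·(1 − Σσ²ᵢ/Var(T)) = (3/2)·(1 − 3.94/4.70) = 0.243

coefficient alpha = 0.243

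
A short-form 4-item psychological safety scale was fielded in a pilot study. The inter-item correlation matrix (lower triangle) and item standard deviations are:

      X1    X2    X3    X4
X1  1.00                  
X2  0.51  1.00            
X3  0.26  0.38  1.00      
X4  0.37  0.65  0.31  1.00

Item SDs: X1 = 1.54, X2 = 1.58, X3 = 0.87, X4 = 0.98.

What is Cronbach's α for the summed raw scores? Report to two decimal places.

Σσ²ᵢ = 1.54² + 1.58² + 0.87² + 0.98² = 6.5853
Covariances σ_ij = r_ij · s_i · s_j:
  σ(X1,X2) = 0.51 × 1.54 × 1.58 = 1.2409
  σ(X1,X3) = 0.26 × 1.54 × 0.87 = 0.3483
  σ(X1,X4) = 0.37 × 1.54 × 0.98 = 0.5584
  σ(X2,X3) = 0.38 × 1.58 × 0.87 = 0.5223
  σ(X2,X4) = 0.65 × 1.58 × 0.98 = 1.0065
  σ(X3,X4) = 0.31 × 0.87 × 0.98 = 0.2643
σ²_T = Σσ²ᵢ + 2·Σσ_ij = 6.5853 + 2 × 3.9407 = 14.4667
α = (4/3)·(1 − 6.5853/14.4667) = 0.73

Cronbach's α = 0.73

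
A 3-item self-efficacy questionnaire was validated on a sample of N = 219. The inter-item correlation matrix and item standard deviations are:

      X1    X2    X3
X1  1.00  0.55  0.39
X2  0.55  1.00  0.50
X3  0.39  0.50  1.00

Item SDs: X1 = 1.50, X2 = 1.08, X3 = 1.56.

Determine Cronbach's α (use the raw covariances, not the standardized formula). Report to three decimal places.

Σσ²ᵢ = 1.50² + 1.08² + 1.56² = 5.8500
Covariances σ_ij = r_ij · s_i · s_j:
  σ(X1,X2) = 0.55 × 1.50 × 1.08 = 0.8910
  σ(X1,X3) = 0.39 × 1.50 × 1.56 = 0.9126
  σ(X2,X3) = 0.50 × 1.08 × 1.56 = 0.8424
σ²_T = Σσ²ᵢ + 2·Σσ_ij = 5.8500 + 2 × 2.6460 = 11.1420
α = (3/2)·(1 − 5.8500/11.1420) = 0.712

Cronbach's α = 0.712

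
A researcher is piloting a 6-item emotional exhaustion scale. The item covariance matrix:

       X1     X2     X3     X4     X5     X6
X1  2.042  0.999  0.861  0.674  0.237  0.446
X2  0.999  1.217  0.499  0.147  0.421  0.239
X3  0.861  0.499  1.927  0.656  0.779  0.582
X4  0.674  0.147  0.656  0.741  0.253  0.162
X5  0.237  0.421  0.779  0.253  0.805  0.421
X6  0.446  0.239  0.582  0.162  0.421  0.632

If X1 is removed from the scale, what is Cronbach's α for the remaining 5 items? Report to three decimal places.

Remaining items: X2, X3, X4, X5, X6 (k = 5).
Σσᵢ² = 1.217 + 1.927 + 0.741 + 0.805 + 0.632 = 5.322
Var(T) = 5.322 + 2 × 4.159 = 13.640
α (item deleted) = (5/4)·(1 − 5.322/13.640) = 0.762

Cronbach's α = 0.762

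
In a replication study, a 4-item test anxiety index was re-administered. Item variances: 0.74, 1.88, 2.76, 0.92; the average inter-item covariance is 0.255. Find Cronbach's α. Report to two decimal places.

ΣVar(i) = 0.74 + 1.88 + 2.76 + 0.92 = 6.30
Sum of the 6 distinct covariances = 6 × 0.255 = 1.530
total variance = ΣVar(i) + 2·Σcov = 6.30 + 2 × 1.530 = 9.360
α = (4/3)·(1 − 6.30/9.360) = 0.44

α = 0.44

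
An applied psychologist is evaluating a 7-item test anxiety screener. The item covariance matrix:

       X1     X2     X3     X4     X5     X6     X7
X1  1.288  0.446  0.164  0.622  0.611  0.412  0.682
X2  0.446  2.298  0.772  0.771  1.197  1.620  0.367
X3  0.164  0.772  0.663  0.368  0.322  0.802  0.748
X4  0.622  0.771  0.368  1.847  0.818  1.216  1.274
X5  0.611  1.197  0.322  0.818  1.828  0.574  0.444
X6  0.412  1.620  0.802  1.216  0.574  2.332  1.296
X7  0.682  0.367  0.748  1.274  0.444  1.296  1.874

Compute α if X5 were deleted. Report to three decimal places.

Remaining items: X1, X2, X3, X4, X6, X7 (k = 6).
ΣVar(i) = 1.288 + 2.298 + 0.663 + 1.847 + 2.332 + 1.874 = 10.302
total variance = 10.302 + 2 × 11.560 = 33.422
α (item deleted) = (6/5)·(1 − 10.302/33.422) = 0.830

α = 0.830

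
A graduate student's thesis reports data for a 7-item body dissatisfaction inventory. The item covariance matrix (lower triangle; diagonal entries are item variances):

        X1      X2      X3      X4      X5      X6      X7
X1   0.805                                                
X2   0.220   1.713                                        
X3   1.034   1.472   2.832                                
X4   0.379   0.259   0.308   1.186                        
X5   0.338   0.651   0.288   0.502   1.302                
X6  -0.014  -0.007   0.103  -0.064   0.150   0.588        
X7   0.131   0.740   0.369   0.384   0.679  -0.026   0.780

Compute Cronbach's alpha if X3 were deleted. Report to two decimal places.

Cronbach's alpha = 0.69

Remaining items: X1, X2, X4, X5, X6, X7 (k = 6).
Σσᵢ² = 0.805 + 1.713 + 1.186 + 1.302 + 0.588 + 0.780 = 6.374
σ²_total = 6.374 + 2 × 4.322 = 15.018
α (item deleted) = (6/5)·(1 − 6.374/15.018) = 0.69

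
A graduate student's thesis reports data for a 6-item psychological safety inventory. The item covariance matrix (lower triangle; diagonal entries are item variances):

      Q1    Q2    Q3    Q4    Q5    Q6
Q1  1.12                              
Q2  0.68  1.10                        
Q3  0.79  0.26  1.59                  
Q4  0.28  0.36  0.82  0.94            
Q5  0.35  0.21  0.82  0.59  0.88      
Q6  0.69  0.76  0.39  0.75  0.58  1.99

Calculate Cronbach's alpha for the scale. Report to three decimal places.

α = 0.823

ΣVar(i) = 1.12 + 1.10 + 1.59 + 0.94 + 0.88 + 1.99 = 7.62
Σ_{i<j} σ_ij = 8.33
σ²_T = 7.62 + 2 × 8.33 = 24.28
α = (k/(k−1))·(1 − ΣVar(i)/σ²_T) = (6/5)·(1 − 7.62/24.28) = 0.823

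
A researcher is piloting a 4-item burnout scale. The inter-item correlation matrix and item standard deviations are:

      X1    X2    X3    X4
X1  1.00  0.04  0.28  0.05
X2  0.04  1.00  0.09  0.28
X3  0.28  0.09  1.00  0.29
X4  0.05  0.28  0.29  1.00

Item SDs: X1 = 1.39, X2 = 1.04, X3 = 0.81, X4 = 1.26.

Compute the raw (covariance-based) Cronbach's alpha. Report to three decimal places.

Cronbach's alpha = 0.418

Σσ²ᵢ = 1.39² + 1.04² + 0.81² + 1.26² = 5.2574
Covariances σ_ij = r_ij · s_i · s_j:
  σ(X1,X2) = 0.04 × 1.39 × 1.04 = 0.0578
  σ(X1,X3) = 0.28 × 1.39 × 0.81 = 0.3153
  σ(X1,X4) = 0.05 × 1.39 × 1.26 = 0.0876
  σ(X2,X3) = 0.09 × 1.04 × 0.81 = 0.0758
  σ(X2,X4) = 0.28 × 1.04 × 1.26 = 0.3669
  σ(X3,X4) = 0.29 × 0.81 × 1.26 = 0.2960
σ²_T = Σσ²ᵢ + 2·Σσ_ij = 5.2574 + 2 × 1.1994 = 7.6562
α = (4/3)·(1 − 5.2574/7.6562) = 0.418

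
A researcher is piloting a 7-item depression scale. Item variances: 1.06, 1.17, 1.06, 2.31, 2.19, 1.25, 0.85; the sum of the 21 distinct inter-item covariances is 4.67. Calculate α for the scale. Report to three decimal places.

sum of item variances = 1.06 + 1.17 + 1.06 + 2.31 + 2.19 + 1.25 + 0.85 = 9.89
Sum of distinct covariances = 4.67
Var(T) = sum of item variances + 2·Σcov = 9.89 + 2 × 4.67 = 19.23
α = (7/6)·(1 − 9.89/19.23) = 0.567

α = 0.567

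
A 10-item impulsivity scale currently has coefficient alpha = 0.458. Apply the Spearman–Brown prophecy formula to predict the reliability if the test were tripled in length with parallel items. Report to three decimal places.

predicted reliability = 0.717

Length factor m = 3
α' = m·α / (1 + (m−1)·α)
   = 3 × 0.458 / (1 + (3 − 1) × 0.458)
   = 1.3740 / 1.9160 = 0.717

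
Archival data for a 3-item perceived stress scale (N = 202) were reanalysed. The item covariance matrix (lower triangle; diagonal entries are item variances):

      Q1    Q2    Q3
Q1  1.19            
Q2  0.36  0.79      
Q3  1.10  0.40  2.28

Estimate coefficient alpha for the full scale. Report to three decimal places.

α = 0.699

ΣVar(i) = 1.19 + 0.79 + 2.28 = 4.26
Sum of off-diagonal covariances = 1.86
σ²_total = 4.26 + 2 × 1.86 = 7.98
α = (k/(k−1))·(1 − ΣVar(i)/σ²_total) = (3/2)·(1 − 4.26/7.98) = 0.699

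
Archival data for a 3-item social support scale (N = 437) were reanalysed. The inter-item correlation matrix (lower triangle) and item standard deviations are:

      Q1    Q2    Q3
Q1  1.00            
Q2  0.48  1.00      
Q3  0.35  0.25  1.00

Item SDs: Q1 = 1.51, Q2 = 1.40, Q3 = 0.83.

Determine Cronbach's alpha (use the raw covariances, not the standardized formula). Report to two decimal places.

α = 0.62

Σσ²ᵢ = 1.51² + 1.40² + 0.83² = 4.9290
Covariances σ_ij = r_ij · s_i · s_j:
  σ(Q1,Q2) = 0.48 × 1.51 × 1.40 = 1.0147
  σ(Q1,Q3) = 0.35 × 1.51 × 0.83 = 0.4387
  σ(Q2,Q3) = 0.25 × 1.40 × 0.83 = 0.2905
σ²_T = Σσ²ᵢ + 2·Σσ_ij = 4.9290 + 2 × 1.7439 = 8.4168
α = (3/2)·(1 − 4.9290/8.4168) = 0.62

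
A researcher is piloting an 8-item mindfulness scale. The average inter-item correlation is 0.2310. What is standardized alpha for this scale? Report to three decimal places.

Standardized α = k·r̄ / (1 + (k−1)·r̄) = 8 × 0.2310 / (1 + 7 × 0.2310)
  = 1.8480 / 2.6170 = 0.706

α = 0.706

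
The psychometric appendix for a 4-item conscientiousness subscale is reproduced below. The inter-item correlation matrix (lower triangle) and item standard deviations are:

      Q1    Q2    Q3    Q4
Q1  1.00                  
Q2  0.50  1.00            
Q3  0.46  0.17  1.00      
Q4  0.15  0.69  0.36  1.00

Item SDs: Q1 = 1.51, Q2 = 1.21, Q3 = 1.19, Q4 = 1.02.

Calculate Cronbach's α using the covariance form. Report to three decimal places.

Σσ²ᵢ = 1.51² + 1.21² + 1.19² + 1.02² = 6.2007
Covariances σ_ij = r_ij · s_i · s_j:
  σ(Q1,Q2) = 0.50 × 1.51 × 1.21 = 0.9135
  σ(Q1,Q3) = 0.46 × 1.51 × 1.19 = 0.8266
  σ(Q1,Q4) = 0.15 × 1.51 × 1.02 = 0.2310
  σ(Q2,Q3) = 0.17 × 1.21 × 1.19 = 0.2448
  σ(Q2,Q4) = 0.69 × 1.21 × 1.02 = 0.8516
  σ(Q3,Q4) = 0.36 × 1.19 × 1.02 = 0.4370
σ²_T = Σσ²ᵢ + 2·Σσ_ij = 6.2007 + 2 × 3.5045 = 13.2097
α = (4/3)·(1 − 6.2007/13.2097) = 0.707

Cronbach's α = 0.707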